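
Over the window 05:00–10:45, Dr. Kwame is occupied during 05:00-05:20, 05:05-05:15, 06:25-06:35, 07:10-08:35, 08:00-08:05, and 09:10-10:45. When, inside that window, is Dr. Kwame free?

05:20–06:25, 06:35–07:10, 08:35–09:10

The merged coverage is 05:00–05:20, 06:25–06:35, 07:10–08:35, 09:10–10:45.
Gaps within 05:00–10:45: 05:20–06:25, 06:35–07:10, 08:35–09:10.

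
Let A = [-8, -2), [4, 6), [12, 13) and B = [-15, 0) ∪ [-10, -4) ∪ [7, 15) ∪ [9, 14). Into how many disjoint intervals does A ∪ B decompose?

3

Second set merges to [-15, 0), [7, 15).
A ∪ B = [-15, 0), [4, 6), [7, 15).
That is 3 disjoint pieces.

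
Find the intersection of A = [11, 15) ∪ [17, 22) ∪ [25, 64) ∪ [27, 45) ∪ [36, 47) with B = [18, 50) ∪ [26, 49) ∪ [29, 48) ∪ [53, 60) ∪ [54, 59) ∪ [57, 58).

First set merges to [11, 15), [17, 22), [25, 64).
Second set merges to [18, 50), [53, 60).
[11, 15) meets no B interval.
[17, 22) ∩ B → [18, 22).
[25, 64) ∩ B → [25, 50), [53, 60).

[18, 22) ∪ [25, 50) ∪ [53, 60)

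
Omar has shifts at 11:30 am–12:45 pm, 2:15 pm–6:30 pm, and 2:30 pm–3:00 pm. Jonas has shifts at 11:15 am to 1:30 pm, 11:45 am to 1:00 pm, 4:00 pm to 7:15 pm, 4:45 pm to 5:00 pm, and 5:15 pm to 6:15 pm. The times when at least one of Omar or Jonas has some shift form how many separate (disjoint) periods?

First set merges to 11:30 am–12:45 pm, 2:15 pm–6:30 pm.
Second set merges to 11:15 am–1:30 pm, 4:00 pm–7:15 pm.
A ∪ B = 11:15 am–1:30 pm, 2:15 pm–7:15 pm.
That is 2 disjoint pieces.

2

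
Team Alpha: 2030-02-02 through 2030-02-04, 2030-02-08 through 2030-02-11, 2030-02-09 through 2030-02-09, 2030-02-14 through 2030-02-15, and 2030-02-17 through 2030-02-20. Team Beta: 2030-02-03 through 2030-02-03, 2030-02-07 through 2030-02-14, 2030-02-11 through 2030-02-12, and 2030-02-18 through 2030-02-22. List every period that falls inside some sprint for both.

Merge the first list: 2030-02-02 through 2030-02-04, 2030-02-08 through 2030-02-11, 2030-02-14 through 2030-02-15, 2030-02-17 through 2030-02-20.
Merge the second list: 2030-02-03 through 2030-02-03, 2030-02-07 through 2030-02-14, 2030-02-18 through 2030-02-22.
2030-02-02 through 2030-02-04 meets the second set on 2030-02-03 through 2030-02-03.
2030-02-08 through 2030-02-11 meets the second set on 2030-02-08 through 2030-02-11.
2030-02-14 through 2030-02-15 meets the second set on 2030-02-14 through 2030-02-14.
2030-02-17 through 2030-02-20 meets the second set on 2030-02-18 through 2030-02-20.

2030-02-03 through 2030-02-03, 2030-02-08 through 2030-02-11, 2030-02-14 through 2030-02-14, 2030-02-18 through 2030-02-20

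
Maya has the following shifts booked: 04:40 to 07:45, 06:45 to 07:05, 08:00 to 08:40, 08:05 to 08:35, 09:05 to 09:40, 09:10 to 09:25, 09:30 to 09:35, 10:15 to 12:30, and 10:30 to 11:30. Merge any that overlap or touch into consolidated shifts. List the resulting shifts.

06:45–07:05 overlaps/touches 04:40–07:45 → extend to 04:40–07:45.
08:00–08:40 is disjoint → start new block.
08:05–08:35 overlaps/touches 08:00–08:40 → extend to 08:00–08:40.
09:05–09:40 is disjoint → start new block.
09:10–09:25 overlaps/touches 09:05–09:40 → extend to 09:05–09:40.
09:30–09:35 overlaps/touches 09:05–09:40 → extend to 09:05–09:40.
10:15–12:30 is disjoint → start new block.
10:30–11:30 overlaps/touches 10:15–12:30 → extend to 10:15–12:30.

04:40–07:45, 08:00–08:40, 09:05–09:40, 10:15–12:30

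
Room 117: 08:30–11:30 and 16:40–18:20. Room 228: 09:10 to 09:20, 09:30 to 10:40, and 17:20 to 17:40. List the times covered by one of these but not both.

A \ B = 08:30-09:10, 09:20-09:30, 10:40-11:30, 16:40-17:20, 17:40-18:20.
B \ A = none.
Union of the two gives the symmetric difference.

08:30-09:10, 09:20-09:30, 10:40-11:30, 16:40-17:20, 17:40-18:20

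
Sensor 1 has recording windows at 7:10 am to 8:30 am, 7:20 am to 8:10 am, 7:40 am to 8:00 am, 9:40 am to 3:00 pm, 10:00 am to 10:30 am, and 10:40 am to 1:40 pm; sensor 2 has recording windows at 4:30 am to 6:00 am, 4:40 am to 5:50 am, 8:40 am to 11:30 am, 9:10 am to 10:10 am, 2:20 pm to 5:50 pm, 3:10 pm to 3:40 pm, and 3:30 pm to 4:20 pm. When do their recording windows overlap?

Merge the first list: 7:10 am-8:30 am, 9:40 am-3:00 pm.
Merge the second list: 4:30 am-6:00 am, 8:40 am-11:30 am, 2:20 pm-5:50 pm.
7:10 am-8:30 am: no overlap with the second set.
9:40 am-3:00 pm meets the second set on 9:40 am-11:30 am, 2:20 pm-3:00 pm.

9:40 am-11:30 am, 2:20 pm-3:00 pm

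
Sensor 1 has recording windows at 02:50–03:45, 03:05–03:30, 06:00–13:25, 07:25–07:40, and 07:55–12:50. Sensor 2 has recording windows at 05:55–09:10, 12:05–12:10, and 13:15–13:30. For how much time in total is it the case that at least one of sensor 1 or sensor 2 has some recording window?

First set merges to 02:50–03:45, 06:00–13:25.
A ∪ B = 02:50–03:45, 05:55–13:30.
Total: 55 min + 7 h 35 min = 8 h 30 min.

8 h 30 min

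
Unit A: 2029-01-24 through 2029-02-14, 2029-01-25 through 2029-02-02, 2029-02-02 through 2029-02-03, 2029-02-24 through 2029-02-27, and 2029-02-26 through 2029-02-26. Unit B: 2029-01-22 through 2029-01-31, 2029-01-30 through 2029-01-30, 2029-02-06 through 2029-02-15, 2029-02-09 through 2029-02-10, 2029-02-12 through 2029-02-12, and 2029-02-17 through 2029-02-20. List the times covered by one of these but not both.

2029-01-22 through 2029-01-23, 2029-02-01 through 2029-02-05, 2029-02-15 through 2029-02-15, 2029-02-17 through 2029-02-20, 2029-02-24 through 2029-02-27

First set merges to 2029-01-24 through 2029-02-14, 2029-02-24 through 2029-02-27.
Second set merges to 2029-01-22 through 2029-01-31, 2029-02-06 through 2029-02-15, 2029-02-17 through 2029-02-20.
Only in the first: 2029-02-01 through 2029-02-05, 2029-02-24 through 2029-02-27.
Only in the second: 2029-01-22 through 2029-01-23, 2029-02-15 through 2029-02-15, 2029-02-17 through 2029-02-20.
Together these are the periods covered by exactly one.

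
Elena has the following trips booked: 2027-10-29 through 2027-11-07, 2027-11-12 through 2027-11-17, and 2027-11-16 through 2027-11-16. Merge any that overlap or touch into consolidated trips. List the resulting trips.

2027-11-12 through 2027-11-17 is disjoint → start new block.
2027-11-16 through 2027-11-16 overlaps/touches 2027-11-12 through 2027-11-17 → extend to 2027-11-12 through 2027-11-17.

2027-10-29 through 2027-11-07, 2027-11-12 through 2027-11-17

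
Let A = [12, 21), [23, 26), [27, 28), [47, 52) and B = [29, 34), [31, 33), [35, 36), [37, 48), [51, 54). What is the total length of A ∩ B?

2

B, merged: [29, 34), [35, 36), [37, 48), [51, 54).
A ∩ B = [47, 48), [51, 52).
Total: 1 + 1 = 2.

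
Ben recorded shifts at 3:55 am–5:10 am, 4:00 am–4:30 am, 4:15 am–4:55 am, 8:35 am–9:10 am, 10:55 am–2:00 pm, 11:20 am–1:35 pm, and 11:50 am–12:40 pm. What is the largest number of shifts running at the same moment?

Sweep endpoints in order; track running count of active intervals.
Peak of 3 reached at 4:15 am.

3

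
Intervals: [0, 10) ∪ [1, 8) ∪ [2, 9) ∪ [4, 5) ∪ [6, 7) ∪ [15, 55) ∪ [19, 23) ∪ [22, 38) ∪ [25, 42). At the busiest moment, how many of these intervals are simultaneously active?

At 4, 4 of the intervals are simultaneously active.
No point has more.

4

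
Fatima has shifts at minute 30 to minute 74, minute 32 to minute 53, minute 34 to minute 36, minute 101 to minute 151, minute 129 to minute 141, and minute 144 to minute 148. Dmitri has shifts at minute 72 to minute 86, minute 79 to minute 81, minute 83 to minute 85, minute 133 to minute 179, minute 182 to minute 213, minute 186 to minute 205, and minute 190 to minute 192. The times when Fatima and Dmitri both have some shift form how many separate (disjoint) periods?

2

Merge the first list: minute 30 to minute 74, minute 101 to minute 151.
Merge the second list: minute 72 to minute 86, minute 133 to minute 179, minute 182 to minute 213.
A ∩ B = minute 72 to minute 74, minute 133 to minute 151.
That is 2 disjoint pieces.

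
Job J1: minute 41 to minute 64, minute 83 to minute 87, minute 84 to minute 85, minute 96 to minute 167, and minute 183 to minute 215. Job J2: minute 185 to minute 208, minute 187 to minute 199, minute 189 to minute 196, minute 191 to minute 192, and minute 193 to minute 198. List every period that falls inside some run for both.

minute 185 to minute 208

First set merges to minute 41 to minute 64, minute 83 to minute 87, minute 96 to minute 167, minute 183 to minute 215.
Second set merges to minute 185 to minute 208.
minute 41 to minute 64 meets no B interval.
minute 83 to minute 87 meets no B interval.
minute 96 to minute 167 meets no B interval.
minute 183 to minute 215 ∩ B → minute 185 to minute 208.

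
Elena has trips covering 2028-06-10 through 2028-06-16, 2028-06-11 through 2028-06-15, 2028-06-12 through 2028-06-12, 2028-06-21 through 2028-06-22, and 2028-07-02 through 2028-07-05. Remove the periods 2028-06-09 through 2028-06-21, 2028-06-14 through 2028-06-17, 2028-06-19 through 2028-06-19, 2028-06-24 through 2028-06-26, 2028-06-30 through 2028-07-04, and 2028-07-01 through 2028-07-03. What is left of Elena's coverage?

2028-06-22 through 2028-06-22, 2028-07-05 through 2028-07-05

A, merged: 2028-06-10 through 2028-06-16, 2028-06-21 through 2028-06-22, 2028-07-02 through 2028-07-05.
B, merged: 2028-06-09 through 2028-06-21, 2028-06-24 through 2028-06-26, 2028-06-30 through 2028-07-04.
2028-06-10 through 2028-06-16: fully covered by B → removed.
2028-06-21 through 2028-06-22 minus B → 2028-06-22 through 2028-06-22.
2028-07-02 through 2028-07-05 minus B → 2028-07-05 through 2028-07-05.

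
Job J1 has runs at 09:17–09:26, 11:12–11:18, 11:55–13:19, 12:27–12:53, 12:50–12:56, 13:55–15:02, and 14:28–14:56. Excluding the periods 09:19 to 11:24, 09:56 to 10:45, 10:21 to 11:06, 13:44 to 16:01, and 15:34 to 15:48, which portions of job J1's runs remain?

09:17–09:19, 11:55–13:19

First set merges to 09:17–09:26, 11:12–11:18, 11:55–13:19, 13:55–15:02.
Second set merges to 09:19–11:24, 13:44–16:01.
09:17–09:26 with B removed leaves 09:17–09:19.
11:12–11:18 lies entirely inside B → drops out.
11:55–13:19 is untouched.
13:55–15:02 lies entirely inside B → drops out.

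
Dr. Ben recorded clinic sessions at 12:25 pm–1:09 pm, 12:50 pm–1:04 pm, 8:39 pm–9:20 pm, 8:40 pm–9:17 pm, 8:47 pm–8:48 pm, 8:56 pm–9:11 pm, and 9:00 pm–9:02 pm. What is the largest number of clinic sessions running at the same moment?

4

At 9:00 pm, 4 of the intervals are simultaneously active.
No point has more.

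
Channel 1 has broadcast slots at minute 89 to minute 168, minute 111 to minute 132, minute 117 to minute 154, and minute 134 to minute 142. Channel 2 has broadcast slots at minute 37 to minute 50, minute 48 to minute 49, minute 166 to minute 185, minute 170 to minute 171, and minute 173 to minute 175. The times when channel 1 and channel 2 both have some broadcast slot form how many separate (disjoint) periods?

1

A, merged: minute 89 to minute 168.
B, merged: minute 37 to minute 50, minute 166 to minute 185.
A ∩ B = minute 166 to minute 168.
That is 1 disjoint piece.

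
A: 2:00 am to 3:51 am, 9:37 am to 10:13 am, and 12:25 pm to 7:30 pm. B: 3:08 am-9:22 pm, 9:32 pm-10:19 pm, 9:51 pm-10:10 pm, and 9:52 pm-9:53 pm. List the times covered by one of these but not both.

2:00 am-3:08 am, 3:51 am-9:37 am, 10:13 am-12:25 pm, 7:30 pm-9:22 pm, 9:32 pm-10:19 pm

Second set merges to 3:08 am-9:22 pm, 9:32 pm-10:19 pm.
Only in the first: 2:00 am-3:08 am.
Only in the second: 3:51 am-9:37 am, 10:13 am-12:25 pm, 7:30 pm-9:22 pm, 9:32 pm-10:19 pm.
Together these are the periods covered by exactly one.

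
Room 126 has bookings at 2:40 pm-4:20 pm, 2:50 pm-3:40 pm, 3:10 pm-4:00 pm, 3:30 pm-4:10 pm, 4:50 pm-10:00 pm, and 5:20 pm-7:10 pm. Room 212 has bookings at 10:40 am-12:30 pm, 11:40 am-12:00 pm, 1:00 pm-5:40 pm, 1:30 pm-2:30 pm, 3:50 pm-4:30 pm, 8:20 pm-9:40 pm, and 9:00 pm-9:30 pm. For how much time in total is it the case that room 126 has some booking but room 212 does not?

3 h

First set merges to 2:40 pm–4:20 pm, 4:50 pm–10:00 pm.
Second set merges to 10:40 am–12:30 pm, 1:00 pm–5:40 pm, 8:20 pm–9:40 pm.
A \ B = 5:40 pm–8:20 pm, 9:40 pm–10:00 pm.
Total: 2 h 40 min + 20 min = 3 h.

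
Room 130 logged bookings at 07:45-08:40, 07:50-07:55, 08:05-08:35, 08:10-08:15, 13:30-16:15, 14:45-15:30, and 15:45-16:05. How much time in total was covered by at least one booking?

3 h 40 min

Merged: 07:45–08:40, 13:30–16:15.
Lengths: 55 min + 2 h 45 min = 3 h 40 min.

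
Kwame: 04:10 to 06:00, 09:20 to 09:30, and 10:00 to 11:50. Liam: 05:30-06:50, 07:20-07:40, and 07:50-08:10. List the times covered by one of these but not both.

04:10–05:30, 06:00–06:50, 07:20–07:40, 07:50–08:10, 09:20–09:30, 10:00–11:50

A \ B = 04:10–05:30, 09:20–09:30, 10:00–11:50.
B \ A = 06:00–06:50, 07:20–07:40, 07:50–08:10.
Union of the two gives the symmetric difference.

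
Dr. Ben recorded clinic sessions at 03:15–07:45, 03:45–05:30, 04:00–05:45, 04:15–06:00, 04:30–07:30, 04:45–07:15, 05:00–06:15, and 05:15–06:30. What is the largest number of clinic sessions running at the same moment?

8

Walk the sorted start/end points keeping a running depth.
The depth first hits 8 at 05:15.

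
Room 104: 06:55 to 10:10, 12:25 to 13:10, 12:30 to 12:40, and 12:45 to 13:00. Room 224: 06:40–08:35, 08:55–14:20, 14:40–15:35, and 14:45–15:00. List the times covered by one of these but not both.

06:40-06:55, 08:35-08:55, 10:10-12:25, 13:10-14:20, 14:40-15:35

A, merged: 06:55-10:10, 12:25-13:10.
B, merged: 06:40-08:35, 08:55-14:20, 14:40-15:35.
A but not B: 08:35-08:55.
B but not A: 06:40-06:55, 10:10-12:25, 13:10-14:20, 14:40-15:35.
Combining gives A △ B.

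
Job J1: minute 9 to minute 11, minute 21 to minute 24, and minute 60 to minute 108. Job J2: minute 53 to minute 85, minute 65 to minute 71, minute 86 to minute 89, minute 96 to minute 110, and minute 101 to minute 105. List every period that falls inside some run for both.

Second set merges to minute 53 to minute 85, minute 86 to minute 89, minute 96 to minute 110.
minute 9 to minute 11 falls entirely outside B.
minute 21 to minute 24 falls entirely outside B.
minute 60 to minute 108 overlaps B on minute 60 to minute 85, minute 86 to minute 89, minute 96 to minute 108.

minute 60 to minute 85, minute 86 to minute 89, minute 96 to minute 108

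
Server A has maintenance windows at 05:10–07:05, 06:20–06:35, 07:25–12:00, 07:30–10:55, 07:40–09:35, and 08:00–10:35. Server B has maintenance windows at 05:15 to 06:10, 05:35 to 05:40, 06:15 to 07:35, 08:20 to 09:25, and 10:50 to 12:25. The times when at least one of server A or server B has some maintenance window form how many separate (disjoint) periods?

Merge the first list: 05:10-07:05, 07:25-12:00.
Merge the second list: 05:15-06:10, 06:15-07:35, 08:20-09:25, 10:50-12:25.
A ∪ B = 05:10-12:25.
That is 1 disjoint piece.

1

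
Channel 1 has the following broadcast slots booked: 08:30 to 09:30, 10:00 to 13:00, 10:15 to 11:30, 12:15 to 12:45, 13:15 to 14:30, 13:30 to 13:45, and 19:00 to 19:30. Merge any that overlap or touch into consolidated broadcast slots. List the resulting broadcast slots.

08:30–09:30, 10:00–13:00, 13:15–14:30, 19:00–19:30

10:00–13:00 is disjoint → start new block.
10:15–11:30 overlaps/touches 10:00–13:00 → extend to 10:00–13:00.
12:15–12:45 overlaps/touches 10:00–13:00 → extend to 10:00–13:00.
13:15–14:30 is disjoint → start new block.
13:30–13:45 overlaps/touches 13:15–14:30 → extend to 13:15–14:30.
19:00–19:30 is disjoint → start new block.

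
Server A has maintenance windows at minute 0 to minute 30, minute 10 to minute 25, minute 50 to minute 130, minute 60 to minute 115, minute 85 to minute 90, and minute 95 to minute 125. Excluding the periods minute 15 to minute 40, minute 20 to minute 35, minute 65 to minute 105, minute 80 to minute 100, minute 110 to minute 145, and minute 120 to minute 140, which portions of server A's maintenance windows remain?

minute 0 to minute 15, minute 50 to minute 65, minute 105 to minute 110

Merge the first list: minute 0 to minute 30, minute 50 to minute 130.
Merge the second list: minute 15 to minute 40, minute 65 to minute 105, minute 110 to minute 145.
minute 0 to minute 30 with B removed leaves minute 0 to minute 15.
minute 50 to minute 130 with B removed leaves minute 50 to minute 65, minute 105 to minute 110.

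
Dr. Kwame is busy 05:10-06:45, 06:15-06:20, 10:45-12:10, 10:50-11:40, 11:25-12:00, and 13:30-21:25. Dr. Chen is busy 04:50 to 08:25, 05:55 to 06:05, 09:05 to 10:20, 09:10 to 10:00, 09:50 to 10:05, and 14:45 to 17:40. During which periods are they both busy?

Merge the first list: 05:10–06:45, 10:45–12:10, 13:30–21:25.
Merge the second list: 04:50–08:25, 09:05–10:20, 14:45–17:40.
05:10–06:45 overlaps B on 05:10–06:45.
10:45–12:10 falls entirely outside B.
13:30–21:25 overlaps B on 14:45–17:40.

05:10–06:45, 14:45–17:40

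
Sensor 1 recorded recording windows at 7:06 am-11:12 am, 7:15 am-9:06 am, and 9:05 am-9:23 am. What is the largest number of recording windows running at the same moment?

3

At 9:05 am, 3 of the intervals are simultaneously active.
No point has more.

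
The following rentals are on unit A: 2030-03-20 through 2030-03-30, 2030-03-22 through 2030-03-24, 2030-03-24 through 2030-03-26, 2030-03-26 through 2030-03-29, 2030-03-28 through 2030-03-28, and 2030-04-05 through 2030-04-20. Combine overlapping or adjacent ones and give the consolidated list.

2030-03-20 through 2030-03-30, 2030-04-05 through 2030-04-20

2030-03-22 through 2030-03-24 overlaps/touches 2030-03-20 through 2030-03-30 → extend to 2030-03-20 through 2030-03-30.
2030-03-24 through 2030-03-26 overlaps/touches 2030-03-20 through 2030-03-30 → extend to 2030-03-20 through 2030-03-30.
2030-03-26 through 2030-03-29 overlaps/touches 2030-03-20 through 2030-03-30 → extend to 2030-03-20 through 2030-03-30.
2030-03-28 through 2030-03-28 overlaps/touches 2030-03-20 through 2030-03-30 → extend to 2030-03-20 through 2030-03-30.
2030-04-05 through 2030-04-20 is disjoint → start new block.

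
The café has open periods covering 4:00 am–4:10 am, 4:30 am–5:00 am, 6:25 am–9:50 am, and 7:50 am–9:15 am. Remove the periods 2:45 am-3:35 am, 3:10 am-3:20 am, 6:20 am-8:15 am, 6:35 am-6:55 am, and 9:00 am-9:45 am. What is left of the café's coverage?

Merge the first list: 4:00 am–4:10 am, 4:30 am–5:00 am, 6:25 am–9:50 am.
Merge the second list: 2:45 am–3:35 am, 6:20 am–8:15 am, 9:00 am–9:45 am.
4:00 am–4:10 am: no B overlap → unchanged.
4:30 am–5:00 am: no B overlap → unchanged.
6:25 am–9:50 am minus B → 8:15 am–9:00 am, 9:45 am–9:50 am.

4:00 am–4:10 am, 4:30 am–5:00 am, 8:15 am–9:00 am, 9:45 am–9:50 am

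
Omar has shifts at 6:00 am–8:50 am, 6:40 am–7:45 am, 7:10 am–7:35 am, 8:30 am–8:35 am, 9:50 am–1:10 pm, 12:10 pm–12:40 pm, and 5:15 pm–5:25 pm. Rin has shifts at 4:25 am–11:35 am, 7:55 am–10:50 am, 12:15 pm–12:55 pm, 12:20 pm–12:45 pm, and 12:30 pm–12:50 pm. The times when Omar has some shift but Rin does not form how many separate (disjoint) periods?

3

A, merged: 6:00 am-8:50 am, 9:50 am-1:10 pm, 5:15 pm-5:25 pm.
B, merged: 4:25 am-11:35 am, 12:15 pm-12:55 pm.
A \ B = 11:35 am-12:15 pm, 12:55 pm-1:10 pm, 5:15 pm-5:25 pm.
That is 3 disjoint pieces.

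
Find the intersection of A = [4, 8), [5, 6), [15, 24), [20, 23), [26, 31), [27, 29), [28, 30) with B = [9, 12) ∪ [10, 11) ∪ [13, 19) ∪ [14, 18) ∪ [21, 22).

[15, 19) ∪ [21, 22)

A, merged: [4, 8), [15, 24), [26, 31).
B, merged: [9, 12), [13, 19), [21, 22).
[4, 8) falls entirely outside B.
[15, 24) overlaps B on [15, 19), [21, 22).
[26, 31) falls entirely outside B.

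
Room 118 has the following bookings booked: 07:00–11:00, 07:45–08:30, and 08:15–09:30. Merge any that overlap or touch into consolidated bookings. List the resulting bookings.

07:45–08:30 overlaps/touches 07:00–11:00 → extend to 07:00–11:00.
08:15–09:30 overlaps/touches 07:00–11:00 → extend to 07:00–11:00.

07:00–11:00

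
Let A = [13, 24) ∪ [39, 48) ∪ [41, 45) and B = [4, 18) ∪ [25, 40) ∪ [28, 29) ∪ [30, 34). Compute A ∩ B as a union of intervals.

[13, 18) ∪ [39, 40)

A, merged: [13, 24), [39, 48).
B, merged: [4, 18), [25, 40).
[13, 24) meets the second set on [13, 18).
[39, 48) meets the second set on [39, 40).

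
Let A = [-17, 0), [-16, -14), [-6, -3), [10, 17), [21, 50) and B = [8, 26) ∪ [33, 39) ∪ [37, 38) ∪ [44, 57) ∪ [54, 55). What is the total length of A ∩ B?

24

First set merges to [-17, 0), [10, 17), [21, 50).
Second set merges to [8, 26), [33, 39), [44, 57).
A ∩ B = [10, 17), [21, 26), [33, 39), [44, 50).
Total: 7 + 5 + 6 + 6 = 24.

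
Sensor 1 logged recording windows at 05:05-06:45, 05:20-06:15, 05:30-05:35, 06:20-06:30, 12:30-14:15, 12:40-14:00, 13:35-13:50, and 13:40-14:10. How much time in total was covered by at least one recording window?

3 h 25 min

Merged: 05:05–06:45, 12:30–14:15.
Lengths: 1 h 40 min + 1 h 45 min = 3 h 25 min.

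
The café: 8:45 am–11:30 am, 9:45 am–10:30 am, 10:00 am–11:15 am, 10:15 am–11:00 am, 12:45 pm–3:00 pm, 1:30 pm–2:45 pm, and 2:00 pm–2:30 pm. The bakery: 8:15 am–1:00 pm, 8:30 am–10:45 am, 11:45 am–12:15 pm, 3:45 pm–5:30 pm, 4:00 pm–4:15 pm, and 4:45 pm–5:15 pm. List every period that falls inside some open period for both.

8:45 am–11:30 am, 12:45 pm–1:00 pm

Merge the first list: 8:45 am–11:30 am, 12:45 pm–3:00 pm.
Merge the second list: 8:15 am–1:00 pm, 3:45 pm–5:30 pm.
8:45 am–11:30 am meets the second set on 8:45 am–11:30 am.
12:45 pm–3:00 pm meets the second set on 12:45 pm–1:00 pm.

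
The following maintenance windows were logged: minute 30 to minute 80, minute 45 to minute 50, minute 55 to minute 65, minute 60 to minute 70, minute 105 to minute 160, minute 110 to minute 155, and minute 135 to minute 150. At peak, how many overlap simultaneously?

Walk the sorted start/end points keeping a running depth.
The depth first hits 3 at minute 60.

3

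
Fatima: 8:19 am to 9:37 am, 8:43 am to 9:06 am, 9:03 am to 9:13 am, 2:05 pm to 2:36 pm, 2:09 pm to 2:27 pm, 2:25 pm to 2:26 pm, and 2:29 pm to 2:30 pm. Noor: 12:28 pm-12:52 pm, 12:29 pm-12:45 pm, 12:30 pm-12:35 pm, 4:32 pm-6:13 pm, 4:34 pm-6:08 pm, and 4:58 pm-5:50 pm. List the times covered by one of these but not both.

8:19 am–9:37 am, 12:28 pm–12:52 pm, 2:05 pm–2:36 pm, 4:32 pm–6:13 pm

A, merged: 8:19 am–9:37 am, 2:05 pm–2:36 pm.
B, merged: 12:28 pm–12:52 pm, 4:32 pm–6:13 pm.
A \ B = 8:19 am–9:37 am, 2:05 pm–2:36 pm.
B \ A = 12:28 pm–12:52 pm, 4:32 pm–6:13 pm.
Union of the two gives the symmetric difference.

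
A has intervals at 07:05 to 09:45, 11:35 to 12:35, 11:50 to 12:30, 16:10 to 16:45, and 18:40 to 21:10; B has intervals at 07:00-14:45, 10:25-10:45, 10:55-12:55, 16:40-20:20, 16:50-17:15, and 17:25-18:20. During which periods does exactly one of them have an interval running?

07:00–07:05, 09:45–11:35, 12:35–14:45, 16:10–16:40, 16:45–18:40, 20:20–21:10

A, merged: 07:05–09:45, 11:35–12:35, 16:10–16:45, 18:40–21:10.
B, merged: 07:00–14:45, 16:40–20:20.
A but not B: 16:10–16:40, 20:20–21:10.
B but not A: 07:00–07:05, 09:45–11:35, 12:35–14:45, 16:45–18:40.
Combining gives A △ B.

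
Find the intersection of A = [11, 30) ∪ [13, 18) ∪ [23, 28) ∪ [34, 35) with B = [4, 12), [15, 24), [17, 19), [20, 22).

[11, 12) ∪ [15, 24)

Merge the first list: [11, 30), [34, 35).
Merge the second list: [4, 12), [15, 24).
[11, 30) meets the second set on [11, 12), [15, 24).
[34, 35): no overlap with the second set.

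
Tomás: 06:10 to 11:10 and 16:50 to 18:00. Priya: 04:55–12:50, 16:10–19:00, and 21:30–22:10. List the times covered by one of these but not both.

A \ B = none.
B \ A = 04:55–06:10, 11:10–12:50, 16:10–16:50, 18:00–19:00, 21:30–22:10.
Union of the two gives the symmetric difference.

04:55–06:10, 11:10–12:50, 16:10–16:50, 18:00–19:00, 21:30–22:10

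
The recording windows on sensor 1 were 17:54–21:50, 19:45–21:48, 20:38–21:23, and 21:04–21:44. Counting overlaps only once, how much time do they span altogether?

3 h 56 min

Merged: 17:54-21:50.
Length: 3 h 56 min.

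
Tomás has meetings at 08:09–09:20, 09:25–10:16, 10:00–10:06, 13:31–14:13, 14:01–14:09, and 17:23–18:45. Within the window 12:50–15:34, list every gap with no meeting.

After merging, the occupied span is 08:09–09:20, 09:25–10:16, 13:31–14:13, 17:23–18:45.
Complement within 12:50–15:34: 12:50–13:31, 14:13–15:34.

12:50–13:31, 14:13–15:34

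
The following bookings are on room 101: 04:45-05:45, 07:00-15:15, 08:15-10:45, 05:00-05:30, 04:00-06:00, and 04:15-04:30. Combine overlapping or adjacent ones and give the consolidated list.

Sort by start: 04:00-06:00, 04:15-04:30, 04:45-05:45, 05:00-05:30, 07:00-15:15, 08:15-10:45.
04:15-04:30 overlaps/touches 04:00-06:00 → extend to 04:00-06:00.
04:45-05:45 overlaps/touches 04:00-06:00 → extend to 04:00-06:00.
05:00-05:30 overlaps/touches 04:00-06:00 → extend to 04:00-06:00.
07:00-15:15 is disjoint → start new block.
08:15-10:45 overlaps/touches 07:00-15:15 → extend to 07:00-15:15.

04:00-06:00, 07:00-15:15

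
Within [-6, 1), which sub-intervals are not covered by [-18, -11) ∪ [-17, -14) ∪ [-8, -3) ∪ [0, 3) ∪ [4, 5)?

After merging, the occupied span is [-18, -11), [-8, -3), [0, 3), [4, 5).
Uncovered inside [-6, 1): [-3, 0).

[-3, 0)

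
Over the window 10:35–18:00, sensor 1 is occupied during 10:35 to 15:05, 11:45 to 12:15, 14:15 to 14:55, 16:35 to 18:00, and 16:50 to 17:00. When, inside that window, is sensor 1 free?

15:05-16:35

After merging, the occupied span is 10:35-15:05, 16:35-18:00.
Gaps within 10:35-18:00: 15:05-16:35.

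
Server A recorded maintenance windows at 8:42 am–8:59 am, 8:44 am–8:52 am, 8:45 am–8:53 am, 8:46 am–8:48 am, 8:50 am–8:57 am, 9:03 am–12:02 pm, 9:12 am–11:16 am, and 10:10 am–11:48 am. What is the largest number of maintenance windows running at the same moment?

Walk the sorted start/end points keeping a running depth.
The depth first hits 4 at 8:46 am.

4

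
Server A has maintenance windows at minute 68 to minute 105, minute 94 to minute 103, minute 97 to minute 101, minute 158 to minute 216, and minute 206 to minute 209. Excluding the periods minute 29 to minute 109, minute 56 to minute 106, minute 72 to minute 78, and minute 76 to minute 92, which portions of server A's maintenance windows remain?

minute 158 to minute 216

First set merges to minute 68 to minute 105, minute 158 to minute 216.
Second set merges to minute 29 to minute 109.
minute 68 to minute 105: fully covered by B → removed.
minute 158 to minute 216: no B overlap → unchanged.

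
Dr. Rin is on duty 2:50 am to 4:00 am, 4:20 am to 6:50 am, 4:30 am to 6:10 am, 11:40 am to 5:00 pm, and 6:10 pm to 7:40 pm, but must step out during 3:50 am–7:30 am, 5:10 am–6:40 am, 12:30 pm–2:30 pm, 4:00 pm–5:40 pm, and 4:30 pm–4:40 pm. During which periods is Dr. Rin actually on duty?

A, merged: 2:50 am–4:00 am, 4:20 am–6:50 am, 11:40 am–5:00 pm, 6:10 pm–7:40 pm.
B, merged: 3:50 am–7:30 am, 12:30 pm–2:30 pm, 4:00 pm–5:40 pm.
2:50 am–4:00 am \ B = 2:50 am–3:50 am.
4:20 am–6:50 am: entirely removed.
11:40 am–5:00 pm \ B = 11:40 am–12:30 pm, 2:30 pm–4:00 pm.
6:10 pm–7:40 pm: nothing removed.

2:50 am–3:50 am, 11:40 am–12:30 pm, 2:30 pm–4:00 pm, 6:10 pm–7:40 pm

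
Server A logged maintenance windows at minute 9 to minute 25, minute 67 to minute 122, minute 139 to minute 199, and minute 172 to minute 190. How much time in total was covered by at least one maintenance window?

131 minutes

Merged: minute 9 to minute 25, minute 67 to minute 122, minute 139 to minute 199.
Lengths: 16 minutes + 55 minutes + 60 minutes = 131 minutes.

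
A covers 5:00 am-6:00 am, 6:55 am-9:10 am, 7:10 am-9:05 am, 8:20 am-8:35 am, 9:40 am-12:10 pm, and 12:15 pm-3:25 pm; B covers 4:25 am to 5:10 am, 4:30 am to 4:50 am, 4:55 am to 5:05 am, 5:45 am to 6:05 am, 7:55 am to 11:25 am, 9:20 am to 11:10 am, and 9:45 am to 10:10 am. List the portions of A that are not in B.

5:10 am–5:45 am, 6:55 am–7:55 am, 11:25 am–12:10 pm, 12:15 pm–3:25 pm

First set merges to 5:00 am–6:00 am, 6:55 am–9:10 am, 9:40 am–12:10 pm, 12:15 pm–3:25 pm.
Second set merges to 4:25 am–5:10 am, 5:45 am–6:05 am, 7:55 am–11:25 am.
5:00 am–6:00 am minus B → 5:10 am–5:45 am.
6:55 am–9:10 am minus B → 6:55 am–7:55 am.
9:40 am–12:10 pm minus B → 11:25 am–12:10 pm.
12:15 pm–3:25 pm: no B overlap → unchanged.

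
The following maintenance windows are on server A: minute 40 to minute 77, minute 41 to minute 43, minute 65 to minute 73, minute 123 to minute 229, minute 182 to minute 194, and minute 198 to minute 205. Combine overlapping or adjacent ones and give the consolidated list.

minute 41 to minute 43 overlaps/touches minute 40 to minute 77 → extend to minute 40 to minute 77.
minute 65 to minute 73 overlaps/touches minute 40 to minute 77 → extend to minute 40 to minute 77.
minute 123 to minute 229 is disjoint → start new block.
minute 182 to minute 194 overlaps/touches minute 123 to minute 229 → extend to minute 123 to minute 229.
minute 198 to minute 205 overlaps/touches minute 123 to minute 229 → extend to minute 123 to minute 229.

minute 40 to minute 77, minute 123 to minute 229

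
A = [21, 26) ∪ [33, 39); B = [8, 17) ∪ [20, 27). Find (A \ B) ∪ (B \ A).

[8, 17) ∪ [20, 21) ∪ [26, 27) ∪ [33, 39)

A but not B: [33, 39).
B but not A: [8, 17), [20, 21), [26, 27).
Combining gives A △ B.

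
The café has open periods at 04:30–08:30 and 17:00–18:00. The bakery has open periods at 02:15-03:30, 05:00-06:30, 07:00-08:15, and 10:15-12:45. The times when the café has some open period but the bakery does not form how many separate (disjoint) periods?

A \ B = 04:30–05:00, 06:30–07:00, 08:15–08:30, 17:00–18:00.
That is 4 disjoint pieces.

4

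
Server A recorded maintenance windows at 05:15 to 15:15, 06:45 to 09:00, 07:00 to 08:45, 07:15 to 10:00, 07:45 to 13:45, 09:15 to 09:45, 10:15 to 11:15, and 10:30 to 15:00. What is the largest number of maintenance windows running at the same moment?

5

Walk the sorted start/end points keeping a running depth.
The depth first hits 5 at 07:45.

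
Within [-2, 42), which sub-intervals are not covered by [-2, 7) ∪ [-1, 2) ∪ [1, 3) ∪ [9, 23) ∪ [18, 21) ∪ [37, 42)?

[7, 9) ∪ [23, 37)

After merging, the occupied span is [-2, 7), [9, 23), [37, 42).
Uncovered inside [-2, 42): [7, 9), [23, 37).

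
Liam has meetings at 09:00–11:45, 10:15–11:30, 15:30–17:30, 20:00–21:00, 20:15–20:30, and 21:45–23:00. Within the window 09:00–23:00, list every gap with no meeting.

Covered (merged): 09:00–11:45, 15:30–17:30, 20:00–21:00, 21:45–23:00.
Gaps within 09:00–23:00: 11:45–15:30, 17:30–20:00, 21:00–21:45.

11:45–15:30, 17:30–20:00, 21:00–21:45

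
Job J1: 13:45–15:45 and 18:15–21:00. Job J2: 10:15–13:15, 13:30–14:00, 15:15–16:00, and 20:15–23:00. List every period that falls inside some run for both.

13:45–15:45 meets the second set on 13:45–14:00, 15:15–15:45.
18:15–21:00 meets the second set on 20:15–21:00.

13:45–14:00, 15:15–15:45, 20:15–21:00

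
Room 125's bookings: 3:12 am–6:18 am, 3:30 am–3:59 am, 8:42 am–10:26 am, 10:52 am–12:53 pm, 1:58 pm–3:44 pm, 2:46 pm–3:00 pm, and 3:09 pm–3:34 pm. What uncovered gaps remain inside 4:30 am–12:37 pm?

Covered (merged): 3:12 am-6:18 am, 8:42 am-10:26 am, 10:52 am-12:53 pm, 1:58 pm-3:44 pm.
Uncovered inside 4:30 am-12:37 pm: 6:18 am-8:42 am, 10:26 am-10:52 am.

6:18 am-8:42 am, 10:26 am-10:52 am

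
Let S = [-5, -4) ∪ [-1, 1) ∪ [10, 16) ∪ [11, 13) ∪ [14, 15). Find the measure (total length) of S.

Merged: [-5, -4), [-1, 1), [10, 16).
Lengths: 1 + 2 + 6 = 9.

9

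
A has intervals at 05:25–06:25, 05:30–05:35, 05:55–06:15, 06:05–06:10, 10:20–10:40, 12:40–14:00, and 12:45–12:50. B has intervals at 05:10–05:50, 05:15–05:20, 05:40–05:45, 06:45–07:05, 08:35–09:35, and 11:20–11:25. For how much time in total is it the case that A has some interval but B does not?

Merge the first list: 05:25–06:25, 10:20–10:40, 12:40–14:00.
Merge the second list: 05:10–05:50, 06:45–07:05, 08:35–09:35, 11:20–11:25.
A \ B = 05:50–06:25, 10:20–10:40, 12:40–14:00.
Total: 35 min + 20 min + 1 h 20 min = 2 h 15 min.

2 h 15 min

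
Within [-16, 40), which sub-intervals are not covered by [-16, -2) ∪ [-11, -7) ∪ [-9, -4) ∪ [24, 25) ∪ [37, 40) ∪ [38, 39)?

The merged coverage is [-16, -2), [24, 25), [37, 40).
Gaps within [-16, 40): [-2, 24), [25, 37).

[-2, 24) ∪ [25, 37)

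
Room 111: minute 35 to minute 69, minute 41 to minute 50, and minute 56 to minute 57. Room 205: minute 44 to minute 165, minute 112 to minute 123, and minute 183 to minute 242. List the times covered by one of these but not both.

First set merges to minute 35 to minute 69.
Second set merges to minute 44 to minute 165, minute 183 to minute 242.
A but not B: minute 35 to minute 44.
B but not A: minute 69 to minute 165, minute 183 to minute 242.
Combining gives A △ B.

minute 35 to minute 44, minute 69 to minute 165, minute 183 to minute 242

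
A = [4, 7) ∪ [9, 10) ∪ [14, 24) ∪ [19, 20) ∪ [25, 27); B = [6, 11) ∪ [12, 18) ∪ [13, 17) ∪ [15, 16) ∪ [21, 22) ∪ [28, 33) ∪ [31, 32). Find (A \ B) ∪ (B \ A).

A, merged: [4, 7), [9, 10), [14, 24), [25, 27).
B, merged: [6, 11), [12, 18), [21, 22), [28, 33).
A but not B: [4, 6), [18, 21), [22, 24), [25, 27).
B but not A: [7, 9), [10, 11), [12, 14), [28, 33).
Combining gives A △ B.

[4, 6) ∪ [7, 9) ∪ [10, 11) ∪ [12, 14) ∪ [18, 21) ∪ [22, 24) ∪ [25, 27) ∪ [28, 33)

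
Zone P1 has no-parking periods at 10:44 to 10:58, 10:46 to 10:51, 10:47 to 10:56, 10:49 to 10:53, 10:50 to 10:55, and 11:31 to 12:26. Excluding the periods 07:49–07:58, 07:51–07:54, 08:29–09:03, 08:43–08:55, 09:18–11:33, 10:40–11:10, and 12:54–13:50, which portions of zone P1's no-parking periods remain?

A, merged: 10:44-10:58, 11:31-12:26.
B, merged: 07:49-07:58, 08:29-09:03, 09:18-11:33, 12:54-13:50.
10:44-10:58 lies entirely inside B → drops out.
11:31-12:26 with B removed leaves 11:33-12:26.

11:33-12:26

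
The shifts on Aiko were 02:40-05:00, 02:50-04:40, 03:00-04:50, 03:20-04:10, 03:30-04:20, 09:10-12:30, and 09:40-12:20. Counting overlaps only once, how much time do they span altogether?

5 h 40 min

Merged: 02:40–05:00, 09:10–12:30.
Lengths: 2 h 20 min + 3 h 20 min = 5 h 40 min.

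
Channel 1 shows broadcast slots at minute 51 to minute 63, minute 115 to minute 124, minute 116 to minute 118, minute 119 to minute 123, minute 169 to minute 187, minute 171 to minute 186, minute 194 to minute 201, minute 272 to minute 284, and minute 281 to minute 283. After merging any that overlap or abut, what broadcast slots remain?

minute 115 to minute 124 is disjoint → start new block.
minute 116 to minute 118 overlaps/touches minute 115 to minute 124 → extend to minute 115 to minute 124.
minute 119 to minute 123 overlaps/touches minute 115 to minute 124 → extend to minute 115 to minute 124.
minute 169 to minute 187 is disjoint → start new block.
minute 171 to minute 186 overlaps/touches minute 169 to minute 187 → extend to minute 169 to minute 187.
minute 194 to minute 201 is disjoint → start new block.
minute 272 to minute 284 is disjoint → start new block.
minute 281 to minute 283 overlaps/touches minute 272 to minute 284 → extend to minute 272 to minute 284.

minute 51 to minute 63, minute 115 to minute 124, minute 169 to minute 187, minute 194 to minute 201, minute 272 to minute 284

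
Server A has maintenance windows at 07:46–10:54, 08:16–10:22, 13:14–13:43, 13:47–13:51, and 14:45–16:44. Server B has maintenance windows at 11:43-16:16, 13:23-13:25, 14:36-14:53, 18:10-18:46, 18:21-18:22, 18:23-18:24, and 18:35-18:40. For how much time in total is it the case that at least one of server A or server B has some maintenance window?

Merge the first list: 07:46–10:54, 13:14–13:43, 13:47–13:51, 14:45–16:44.
Merge the second list: 11:43–16:16, 18:10–18:46.
A ∪ B = 07:46–10:54, 11:43–16:44, 18:10–18:46.
Total: 3 h 8 min + 5 h 1 min + 36 min = 8 h 45 min.

8 h 45 min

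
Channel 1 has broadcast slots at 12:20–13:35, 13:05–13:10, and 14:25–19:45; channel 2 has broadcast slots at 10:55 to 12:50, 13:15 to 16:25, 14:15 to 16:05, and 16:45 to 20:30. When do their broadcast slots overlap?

First set merges to 12:20–13:35, 14:25–19:45.
Second set merges to 10:55–12:50, 13:15–16:25, 16:45–20:30.
12:20–13:35 ∩ B → 12:20–12:50, 13:15–13:35.
14:25–19:45 ∩ B → 14:25–16:25, 16:45–19:45.

12:20–12:50, 13:15–13:35, 14:25–16:25, 16:45–19:45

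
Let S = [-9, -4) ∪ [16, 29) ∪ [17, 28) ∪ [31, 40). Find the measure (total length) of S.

Merged: [-9, -4), [16, 29), [31, 40).
Lengths: 5 + 13 + 9 = 27.

27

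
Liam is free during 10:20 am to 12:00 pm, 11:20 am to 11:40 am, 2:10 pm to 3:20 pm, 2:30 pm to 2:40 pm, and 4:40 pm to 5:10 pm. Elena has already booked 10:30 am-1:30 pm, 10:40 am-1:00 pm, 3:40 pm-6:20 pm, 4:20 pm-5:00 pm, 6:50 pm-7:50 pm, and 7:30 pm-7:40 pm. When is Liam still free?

A, merged: 10:20 am-12:00 pm, 2:10 pm-3:20 pm, 4:40 pm-5:10 pm.
B, merged: 10:30 am-1:30 pm, 3:40 pm-6:20 pm, 6:50 pm-7:50 pm.
10:20 am-12:00 pm with B removed leaves 10:20 am-10:30 am.
2:10 pm-3:20 pm is untouched.
4:40 pm-5:10 pm lies entirely inside B → drops out.

10:20 am-10:30 am, 2:10 pm-3:20 pm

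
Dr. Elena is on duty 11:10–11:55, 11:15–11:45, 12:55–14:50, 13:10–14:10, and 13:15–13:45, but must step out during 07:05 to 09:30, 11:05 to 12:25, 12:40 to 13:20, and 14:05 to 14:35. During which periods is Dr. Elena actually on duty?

13:20-14:05, 14:35-14:50

Merge the first list: 11:10-11:55, 12:55-14:50.
11:10-11:55: fully covered by B → removed.
12:55-14:50 minus B → 13:20-14:05, 14:35-14:50.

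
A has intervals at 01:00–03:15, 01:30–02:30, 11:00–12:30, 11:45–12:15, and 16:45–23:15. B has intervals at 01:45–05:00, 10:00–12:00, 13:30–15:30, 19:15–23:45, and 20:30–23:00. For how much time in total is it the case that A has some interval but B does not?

A, merged: 01:00–03:15, 11:00–12:30, 16:45–23:15.
B, merged: 01:45–05:00, 10:00–12:00, 13:30–15:30, 19:15–23:45.
A \ B = 01:00–01:45, 12:00–12:30, 16:45–19:15.
Total: 45 min + 30 min + 2 h 30 min = 3 h 45 min.

3 h 45 min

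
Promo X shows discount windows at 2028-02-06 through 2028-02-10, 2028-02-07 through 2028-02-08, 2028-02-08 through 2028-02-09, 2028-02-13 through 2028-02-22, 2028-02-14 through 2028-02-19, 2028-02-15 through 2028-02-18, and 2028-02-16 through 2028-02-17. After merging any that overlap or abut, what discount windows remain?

2028-02-06 through 2028-02-10, 2028-02-13 through 2028-02-22

2028-02-07 through 2028-02-08 overlaps/touches 2028-02-06 through 2028-02-10 → extend to 2028-02-06 through 2028-02-10.
2028-02-08 through 2028-02-09 overlaps/touches 2028-02-06 through 2028-02-10 → extend to 2028-02-06 through 2028-02-10.
2028-02-13 through 2028-02-22 is disjoint → start new block.
2028-02-14 through 2028-02-19 overlaps/touches 2028-02-13 through 2028-02-22 → extend to 2028-02-13 through 2028-02-22.
2028-02-15 through 2028-02-18 overlaps/touches 2028-02-13 through 2028-02-22 → extend to 2028-02-13 through 2028-02-22.
2028-02-16 through 2028-02-17 overlaps/touches 2028-02-13 through 2028-02-22 → extend to 2028-02-13 through 2028-02-22.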